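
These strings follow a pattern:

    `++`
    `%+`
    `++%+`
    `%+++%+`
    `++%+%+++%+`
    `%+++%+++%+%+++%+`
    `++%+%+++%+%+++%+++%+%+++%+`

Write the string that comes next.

%+++%+++%+%+++%+++%+%+++%+%+++%+++%+%+++%+

This is a Fibonacci-style word recurrence s(k) = s(k−2)·s(k−1): e.g. ++·%+ = ++%+.
So term 8 is %+++%+++%+%+++%+·++%+%+++%+%+++%+++%+%+++%+.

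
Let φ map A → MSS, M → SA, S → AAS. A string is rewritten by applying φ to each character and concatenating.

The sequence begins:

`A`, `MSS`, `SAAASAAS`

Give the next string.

AASMSSMSSMSSAASMSSMSSAAS

Apply φ to SAAASAAS symbol by symbol: S→AAS, A→MSS, A→MSS, A→MSS, S→AAS, A→MSS, A→MSS, S→AAS; joined: AAS MSS MSS MSS AAS MSS MSS AAS.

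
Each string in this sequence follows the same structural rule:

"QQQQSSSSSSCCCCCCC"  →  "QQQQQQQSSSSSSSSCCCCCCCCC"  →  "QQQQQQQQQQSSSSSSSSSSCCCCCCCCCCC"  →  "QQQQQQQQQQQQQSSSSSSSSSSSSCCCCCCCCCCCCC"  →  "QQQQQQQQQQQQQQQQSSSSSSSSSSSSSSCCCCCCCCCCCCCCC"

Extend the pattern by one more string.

QQQQQQQQQQQQQQQQQQQSSSSSSSSSSSSSSSSCCCCCCCCCCCCCCCCC

Each string has the form Q^{3n-2} S^{2n+2} C^{2n+3}, where the shown terms are n = 2, 3, 4, 5, 6.
Setting n = 7 gives 19, 16, 17 characters in each block.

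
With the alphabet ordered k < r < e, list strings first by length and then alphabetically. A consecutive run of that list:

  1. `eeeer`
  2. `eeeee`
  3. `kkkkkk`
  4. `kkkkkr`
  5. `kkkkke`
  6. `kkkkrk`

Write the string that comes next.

kkkkrr

Find the rightmost character of kkkkrk below e, bump it to the next letter, and reset everything to its right to k.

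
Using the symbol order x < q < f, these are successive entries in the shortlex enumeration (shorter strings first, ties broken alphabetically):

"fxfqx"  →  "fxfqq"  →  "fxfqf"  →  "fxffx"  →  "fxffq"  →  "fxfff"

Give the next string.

fqxxx

Treat fxfff as a base-3 numeral over the given alphabet and add one, carrying through any trailing f's.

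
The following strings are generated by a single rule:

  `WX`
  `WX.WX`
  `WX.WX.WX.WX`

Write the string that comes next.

Each string is two copies of the previous one joined by '.'.
So the next term is two copies of WX.WX.WX.WX with '.' between the halves.

WX.WX.WX.WX.WX.WX.WX.WX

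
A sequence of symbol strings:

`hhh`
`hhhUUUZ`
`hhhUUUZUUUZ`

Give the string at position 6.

Every step adds UUUZ to the end: s(k+1) = s(k)·UUUZ.
From hhhUUUZUUUZ, 3 further steps: hhhUUUZUUUZ → hhhUUUZUUUZUUUZ → hhhUUUZUUUZUUUZUUUZ → (answer).

hhhUUUZUUUZUUUZUUUZUUUZ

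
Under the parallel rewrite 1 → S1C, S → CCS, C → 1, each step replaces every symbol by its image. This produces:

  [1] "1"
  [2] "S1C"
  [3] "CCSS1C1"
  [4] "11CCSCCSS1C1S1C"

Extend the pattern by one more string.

φ(11CCSCCSS1C1S1C) expands symbol-by-symbol to S1C S1C 1 1 CCS 1 1 CCS CCS S1C 1 S1C CCS S1C 1; joining the 15 pieces gives the next term.

S1CS1C11CCS11CCSCCSS1C1S1CCCSS1C1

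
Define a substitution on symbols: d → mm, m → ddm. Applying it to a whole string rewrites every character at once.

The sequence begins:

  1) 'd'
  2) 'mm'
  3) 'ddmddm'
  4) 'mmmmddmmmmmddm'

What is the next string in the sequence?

ddmddmddmddmmmmmddmddmddmddmddmmmmmddm

Replace each of the 14 characters of mmmmddmmmmmddm in place — ddm ddm ddm ddm mm mm ddm ddm ddm ddm ddm mm mm ddm — and concatenate.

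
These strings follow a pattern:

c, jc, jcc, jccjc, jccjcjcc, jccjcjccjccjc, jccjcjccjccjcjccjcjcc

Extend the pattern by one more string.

jccjcjccjccjcjccjcjccjccjcjccjccjc

Each term (from the third on) is the previous term followed by the one before it: term 3 = jc·c = jcc.
Continuing: jccjcjccjccjcjccjcjcc · jccjcjccjccjc gives term 8.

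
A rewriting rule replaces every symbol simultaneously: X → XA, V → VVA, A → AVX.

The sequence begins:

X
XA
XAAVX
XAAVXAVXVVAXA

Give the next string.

Applying the rule to each of the 13 symbols of XAAVXAVXVVAXA gives the pieces XA AVX AVX VVA XA AVX VVA XA VVA VVA AVX XA AVX, which concatenate to the answer.

XAAVXAVXVVAXAAVXVVAXAVVAVVAAVXXAAVX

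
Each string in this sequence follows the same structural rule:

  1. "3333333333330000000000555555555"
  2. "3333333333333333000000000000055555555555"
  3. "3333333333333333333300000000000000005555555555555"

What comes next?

Reading off run lengths: 3 runs 12, 16, 20; 0 runs 10, 13, 16; 5 runs 9, 11, 13 — each is linear in n, where the shown terms are n = 3, 4, 5.
At n = 6 the blocks have lengths 24, 19, 15.

3333333333333333333333330000000000000000000555555555555555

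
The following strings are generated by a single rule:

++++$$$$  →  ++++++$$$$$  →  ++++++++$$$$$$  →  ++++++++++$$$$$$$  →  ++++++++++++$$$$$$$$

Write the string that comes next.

Reading off run lengths: + runs 4, 6, 8, 10, 12; $ runs 4, 5, 6, 7, 8 — each is linear in n, where the shown terms are n = 2, 3, 4, 5, 6.
For the next term, n = 7, so the run lengths are 14, 9.

++++++++++++++$$$$$$$$$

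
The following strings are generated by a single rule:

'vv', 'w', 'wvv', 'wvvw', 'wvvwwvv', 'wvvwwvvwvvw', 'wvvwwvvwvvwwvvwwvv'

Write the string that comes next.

wvvwwvvwvvwwvvwwvvwvvwwvvwvvw

From term 3 onward, concatenate the last term with the second-to-last: w·vv = wvv, wvv·w = wvvw, …
The next term joins wvvwwvvwvvwwvvwwvv and wvvwwvvwvvw.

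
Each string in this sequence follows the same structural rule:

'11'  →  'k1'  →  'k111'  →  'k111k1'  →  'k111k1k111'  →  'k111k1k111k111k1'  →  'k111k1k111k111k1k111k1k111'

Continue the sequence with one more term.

k111k1k111k111k1k111k1k111k111k1k111k111k1

Each term (from the third on) is the previous term followed by the one before it: term 3 = k1·11 = k111.
Continuing: k111k1k111k111k1k111k1k111 · k111k1k111k111k1 gives term 8.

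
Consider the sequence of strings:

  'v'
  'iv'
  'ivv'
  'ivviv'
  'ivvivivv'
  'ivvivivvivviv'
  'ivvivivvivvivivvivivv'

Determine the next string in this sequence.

ivvivivvivvivivvivivvivvivivvivviv

This is a Fibonacci-style word recurrence s(k) = s(k−1)·s(k−2): e.g. iv·v = ivv.
So term 8 is ivvivivvivvivivvivivv·ivvivivvivviv.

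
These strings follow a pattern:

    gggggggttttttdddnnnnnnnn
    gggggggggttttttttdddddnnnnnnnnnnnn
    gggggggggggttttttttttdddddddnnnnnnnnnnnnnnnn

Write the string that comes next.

gggggggggggggttttttttttttdddddddddnnnnnnnnnnnnnnnnnnnn

Term n consists of 2n+3 g's, followed by 2n+2 t's, followed by 2n-1 d's, followed by 4n n's, where the shown terms are n = 2, 3, 4.
For the next term, n = 5, so the run lengths are 13, 12, 9, 20.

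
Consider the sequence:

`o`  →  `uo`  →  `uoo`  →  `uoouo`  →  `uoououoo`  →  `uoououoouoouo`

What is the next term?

From term 3 onward, concatenate the last term with the second-to-last: uo·o = uoo, uoo·uo = uoouo, …
So term 7 is uoououoouoouo·uoououoo.

uoououoouoououoououoo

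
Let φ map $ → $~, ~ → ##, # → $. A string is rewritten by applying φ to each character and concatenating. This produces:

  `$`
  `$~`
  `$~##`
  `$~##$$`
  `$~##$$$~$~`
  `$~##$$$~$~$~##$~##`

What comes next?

Applying the rule to each of the 18 symbols of $~##$$$~$~$~##$~## gives the pieces $~ ## $ $ $~ $~ $~ ## $~ ## $~ ## $ $ $~ ## $ $, which concatenate to the answer.

$~##$$$~$~$~##$~##$~##$$$~##$$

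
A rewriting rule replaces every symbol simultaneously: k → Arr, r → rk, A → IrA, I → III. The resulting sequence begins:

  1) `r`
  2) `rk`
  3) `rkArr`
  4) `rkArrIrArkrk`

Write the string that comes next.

rkArrIrArkrkIIIrkIrArkArrrkArr

Apply φ to rkArrIrArkrk symbol by symbol: r→rk, k→Arr, A→IrA, r→rk, r→rk, I→III, r→rk, A→IrA, r→rk, k→Arr, r→rk, k→Arr; joined: rk Arr IrA rk rk III rk IrA rk Arr rk Arr.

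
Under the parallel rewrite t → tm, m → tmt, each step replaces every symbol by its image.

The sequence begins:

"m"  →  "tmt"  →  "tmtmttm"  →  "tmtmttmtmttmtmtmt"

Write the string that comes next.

tmtmttmtmttmtmtmttmtmttmtmtmttmtmttmtmttm

φ(tmtmttmtmttmtmtmt) expands symbol-by-symbol to tm tmt tm tmt tm tm tmt tm tmt tm tm tmt tm tmt tm tmt tm; joining the 17 pieces gives the next term.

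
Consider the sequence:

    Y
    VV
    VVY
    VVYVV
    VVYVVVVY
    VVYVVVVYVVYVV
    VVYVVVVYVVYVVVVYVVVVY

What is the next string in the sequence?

Each term (from the third on) is the previous term followed by the one before it: term 3 = VV·Y = VVY.
The next term joins VVYVVVVYVVYVVVVYVVVVY and VVYVVVVYVVYVV.

VVYVVVVYVVYVVVVYVVVVYVVYVVVVYVVYVV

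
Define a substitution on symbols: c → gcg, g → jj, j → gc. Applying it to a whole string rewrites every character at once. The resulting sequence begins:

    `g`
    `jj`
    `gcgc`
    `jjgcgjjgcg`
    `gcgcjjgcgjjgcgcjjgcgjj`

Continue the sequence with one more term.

Applying the rule to each of the 22 symbols of gcgcjjgcgjjgcgcjjgcgjj gives the pieces jj gcg jj gcg gc gc jj gcg jj gc gc jj gcg jj gcg gc gc jj gcg jj gc gc, which concatenate to the answer.

jjgcgjjgcggcgcjjgcgjjgcgcjjgcgjjgcggcgcjjgcgjjgcgc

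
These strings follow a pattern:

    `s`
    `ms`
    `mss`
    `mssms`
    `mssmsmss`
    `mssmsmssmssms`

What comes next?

This is a Fibonacci-style word recurrence s(k) = s(k−1)·s(k−2): e.g. ms·s = mss.
Continuing: mssmsmssmssms · mssmsmss gives term 7.

mssmsmssmssmsmssmsmss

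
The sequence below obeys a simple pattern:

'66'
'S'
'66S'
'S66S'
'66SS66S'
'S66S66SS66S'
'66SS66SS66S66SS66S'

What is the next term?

S66S66SS66S66SS66SS66S66SS66S

From term 3 onward, concatenate the second-to-last term with the last: 66·S = 66S, S·66S = S66S, …
So term 8 is S66S66SS66S·66SS66SS66S66SS66S.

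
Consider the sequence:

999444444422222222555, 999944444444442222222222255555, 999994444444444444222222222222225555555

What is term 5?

999999944444444444444444442222222222222222222255555555555

Reading off run lengths: 9 runs 3, 4, 5; 4 runs 7, 10, 13; 2 runs 8, 11, 14; 5 runs 3, 5, 7 — each is linear in n, where the shown terms are n = 2, 3, 4.
For term 5, n = 6, so the run lengths are 7, 19, 20, 11.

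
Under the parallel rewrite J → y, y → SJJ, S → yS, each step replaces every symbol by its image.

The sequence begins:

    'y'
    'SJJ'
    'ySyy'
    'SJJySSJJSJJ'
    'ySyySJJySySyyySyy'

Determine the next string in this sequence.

Applying the rule to each of the 17 symbols of ySyySJJySySyyySyy gives the pieces SJJ yS SJJ SJJ yS y y SJJ yS SJJ yS SJJ SJJ SJJ yS SJJ SJJ, which concatenate to the answer.

SJJySSJJSJJySyySJJySSJJySSJJSJJSJJySSJJSJJ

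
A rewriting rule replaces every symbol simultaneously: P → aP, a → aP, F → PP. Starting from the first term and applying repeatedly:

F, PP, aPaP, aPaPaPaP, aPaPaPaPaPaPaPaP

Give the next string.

φ(aPaPaPaPaPaPaPaP) expands symbol-by-symbol to aP aP aP aP aP aP aP aP aP aP aP aP aP aP aP aP; joining the 16 pieces gives the next term.

aPaPaPaPaPaPaPaPaPaPaPaPaPaPaPaP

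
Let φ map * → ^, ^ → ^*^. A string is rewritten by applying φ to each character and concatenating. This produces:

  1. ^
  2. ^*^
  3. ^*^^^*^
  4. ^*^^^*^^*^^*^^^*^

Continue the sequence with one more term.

Applying the rule to each of the 17 symbols of ^*^^^*^^*^^*^^^*^ gives the pieces ^*^ ^ ^*^ ^*^ ^*^ ^ ^*^ ^*^ ^ ^*^ ^*^ ^ ^*^ ^*^ ^*^ ^ ^*^, which concatenate to the answer.

^*^^^*^^*^^*^^^*^^*^^^*^^*^^^*^^*^^*^^^*^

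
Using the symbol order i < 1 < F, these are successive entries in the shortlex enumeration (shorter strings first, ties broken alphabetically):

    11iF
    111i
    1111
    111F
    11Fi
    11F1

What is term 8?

Continuing the enumeration 2 steps past 11F1: 11F1 → 11FF → (answer).

1Fii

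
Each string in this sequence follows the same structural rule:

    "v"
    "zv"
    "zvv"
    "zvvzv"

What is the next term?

This is a Fibonacci-style word recurrence s(k) = s(k−1)·s(k−2): e.g. zv·v = zvv.
The next term joins zvvzv and zvv.

zvvzvzvv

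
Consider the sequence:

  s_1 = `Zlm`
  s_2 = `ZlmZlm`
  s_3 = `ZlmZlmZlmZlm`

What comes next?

Each string is two copies of the previous one concatenated.
So the next term is two copies of ZlmZlmZlmZlm.

ZlmZlmZlmZlmZlmZlmZlmZlm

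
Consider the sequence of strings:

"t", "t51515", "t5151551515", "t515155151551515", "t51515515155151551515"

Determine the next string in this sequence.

The strings grow by a fixed suffix 51515 each time.
Applying this once more to t51515515155151551515:

t5151551515515155151551515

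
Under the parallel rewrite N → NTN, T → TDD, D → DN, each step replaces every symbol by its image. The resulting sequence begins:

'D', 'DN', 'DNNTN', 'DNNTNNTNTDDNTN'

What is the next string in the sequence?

Replace each of the 14 characters of DNNTNNTNTDDNTN in place — DN NTN NTN TDD NTN NTN TDD NTN TDD DN DN NTN TDD NTN — and concatenate.

DNNTNNTNTDDNTNNTNTDDNTNTDDDNDNNTNTDDNTN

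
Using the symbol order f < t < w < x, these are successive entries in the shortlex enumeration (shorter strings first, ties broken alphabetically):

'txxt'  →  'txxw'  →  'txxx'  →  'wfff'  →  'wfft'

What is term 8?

wftf

Continuing the enumeration 3 steps past wfft: wfft → wffw → wffx → (answer).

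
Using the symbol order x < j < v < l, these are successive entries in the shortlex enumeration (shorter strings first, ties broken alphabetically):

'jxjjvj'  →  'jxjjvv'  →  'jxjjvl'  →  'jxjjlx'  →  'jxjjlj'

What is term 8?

jxjvxx

Continuing the enumeration 3 steps past jxjjlj: jxjjlj → jxjjlv → jxjjll → (answer).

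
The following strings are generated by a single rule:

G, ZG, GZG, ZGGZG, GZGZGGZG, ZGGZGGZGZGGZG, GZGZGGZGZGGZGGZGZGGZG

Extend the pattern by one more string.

ZGGZGGZGZGGZGGZGZGGZGZGGZGGZGZGGZG

Each term (from the third on) is the two preceding terms concatenated in order: term 3 = G·ZG = GZG.
So term 8 is ZGGZGGZGZGGZG·GZGZGGZGZGGZGGZGZGGZG.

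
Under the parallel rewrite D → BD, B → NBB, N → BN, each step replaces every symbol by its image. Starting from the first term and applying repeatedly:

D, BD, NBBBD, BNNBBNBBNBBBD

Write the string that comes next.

Replace each of the 13 characters of BNNBBNBBNBBBD in place — NBB BN BN NBB NBB BN NBB NBB BN NBB NBB NBB BD — and concatenate.

NBBBNBNNBBNBBBNNBBNBBBNNBBNBBNBBBD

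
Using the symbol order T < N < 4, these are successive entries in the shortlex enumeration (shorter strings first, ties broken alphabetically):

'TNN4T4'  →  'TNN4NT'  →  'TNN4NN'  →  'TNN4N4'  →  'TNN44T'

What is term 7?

Advancing 2 positions from TNN44T through TNN44T → TNN44N reaches term 7.

TNN444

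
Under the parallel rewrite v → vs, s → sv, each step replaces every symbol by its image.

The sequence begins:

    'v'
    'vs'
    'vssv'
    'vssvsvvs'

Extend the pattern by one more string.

vssvsvvssvvsvssv

Rewriting each symbol of vssvsvvs: v→vs, s→sv, s→sv, v→vs, s→sv, v→vs, v→vs, s→sv, which concatenates to vs sv sv vs sv vs vs sv.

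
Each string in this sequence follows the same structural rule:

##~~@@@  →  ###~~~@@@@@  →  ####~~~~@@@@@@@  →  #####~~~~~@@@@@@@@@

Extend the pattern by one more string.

######~~~~~~@@@@@@@@@@@

Reading off run lengths: # runs 2, 3, 4, 5; ~ runs 2, 3, 4, 5; @ runs 3, 5, 7, 9 — each is linear in n, where the shown terms are n = 2, 3, 4, 5.
For the next term, n = 6, so the run lengths are 6, 6, 11.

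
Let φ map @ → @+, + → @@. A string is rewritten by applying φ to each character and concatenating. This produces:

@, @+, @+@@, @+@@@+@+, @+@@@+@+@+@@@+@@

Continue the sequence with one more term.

Rewriting the 16 symbols of @+@@@+@+@+@@@+@@ one by one yields @+ @@ @+ @+ @+ @@ @+ @@ @+ @@ @+ @+ @+ @@ @+ @+; concatenated:

@+@@@+@+@+@@@+@@@+@@@+@+@+@@@+@+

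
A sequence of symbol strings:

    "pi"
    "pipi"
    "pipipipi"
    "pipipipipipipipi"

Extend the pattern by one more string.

pipipipipipipipipipipipipipipipi

Every step duplicates the string.
So the next term is two copies of pipipipipipipipi.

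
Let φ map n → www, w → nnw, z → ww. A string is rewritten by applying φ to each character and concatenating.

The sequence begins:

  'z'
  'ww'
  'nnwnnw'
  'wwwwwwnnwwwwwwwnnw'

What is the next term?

nnwnnwnnwnnwnnwnnwwwwwwwnnwnnwnnwnnwnnwnnwnnwwwwwwwnnw

Replace each of the 18 characters of wwwwwwnnwwwwwwwnnw in place — nnw nnw nnw nnw nnw nnw www www nnw nnw nnw nnw nnw nnw nnw www www nnw — and concatenate.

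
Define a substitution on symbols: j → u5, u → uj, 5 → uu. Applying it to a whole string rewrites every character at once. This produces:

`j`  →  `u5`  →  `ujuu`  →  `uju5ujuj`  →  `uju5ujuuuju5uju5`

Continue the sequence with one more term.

φ(uju5ujuuuju5uju5) expands symbol-by-symbol to uj u5 uj uu uj u5 uj uj uj u5 uj uu uj u5 uj uu; joining the 16 pieces gives the next term.

uju5ujuuuju5ujujuju5ujuuuju5ujuu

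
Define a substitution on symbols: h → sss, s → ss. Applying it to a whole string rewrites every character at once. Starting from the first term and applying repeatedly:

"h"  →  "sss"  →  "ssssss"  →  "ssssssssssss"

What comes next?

Apply φ to ssssssssssss symbol by symbol: s→ss, s→ss, s→ss, s→ss, s→ss, s→ss, s→ss, s→ss, s→ss, s→ss, s→ss, s→ss; joined: ss ss ss ss ss ss ss ss ss ss ss ss.

ssssssssssssssssssssssss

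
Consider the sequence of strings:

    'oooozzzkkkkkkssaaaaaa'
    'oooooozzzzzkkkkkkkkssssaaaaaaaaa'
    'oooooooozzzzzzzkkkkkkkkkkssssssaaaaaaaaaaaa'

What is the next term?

Each string has the form o^{2n} z^{2n-1} k^{2n+2} s^{2n-2} a^{3n}, where the shown terms are n = 2, 3, 4.
Setting n = 5 gives 10, 9, 12, 8, 15 characters in each block.

oooooooooozzzzzzzzzkkkkkkkkkkkkssssssssaaaaaaaaaaaaaaa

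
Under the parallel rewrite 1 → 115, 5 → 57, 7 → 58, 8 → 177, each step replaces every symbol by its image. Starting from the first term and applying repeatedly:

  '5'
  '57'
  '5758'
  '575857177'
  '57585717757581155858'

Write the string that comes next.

Applying the rule to each of the 20 symbols of 57585717757581155858 gives the pieces 57 58 57 177 57 58 115 58 58 57 58 57 177 115 115 57 57 177 57 177, which concatenate to the answer.

57585717757581155858575857177115115575717757177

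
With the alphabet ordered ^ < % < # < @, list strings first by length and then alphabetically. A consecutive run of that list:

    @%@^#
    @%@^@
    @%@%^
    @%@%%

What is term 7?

Stepping forward 3 times from @%@%%: @%@%% → @%@%# → @%@%@, then the target.

@%@#^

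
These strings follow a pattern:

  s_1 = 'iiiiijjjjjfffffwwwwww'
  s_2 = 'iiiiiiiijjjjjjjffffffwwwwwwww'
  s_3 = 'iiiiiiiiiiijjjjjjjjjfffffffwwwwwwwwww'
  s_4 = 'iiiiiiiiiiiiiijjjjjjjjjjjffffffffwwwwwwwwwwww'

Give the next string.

iiiiiiiiiiiiiiiiijjjjjjjjjjjjjfffffffffwwwwwwwwwwwwww

Each string has the form i^{3n-1} j^{2n+1} f^{n+3} w^{2n+2}, where the shown terms are n = 2, 3, 4, 5.
Setting n = 6 gives 17, 13, 9, 14 characters in each block.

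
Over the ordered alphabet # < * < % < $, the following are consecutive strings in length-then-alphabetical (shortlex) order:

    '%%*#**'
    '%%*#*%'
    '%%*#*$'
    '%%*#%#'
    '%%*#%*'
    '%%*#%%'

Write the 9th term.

Advancing 3 positions from %%*#%% through %%*#%% → %%*#%$ → %%*#$# reaches term 9.

%%*#$*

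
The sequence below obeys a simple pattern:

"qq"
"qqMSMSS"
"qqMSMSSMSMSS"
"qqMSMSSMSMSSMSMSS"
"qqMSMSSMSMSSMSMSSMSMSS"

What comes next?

qqMSMSSMSMSSMSMSSMSMSSMSMSS

Each term is the previous one with MSMSS appended.
So the next term is qqMSMSSMSMSSMSMSSMSMSS·MSMSS.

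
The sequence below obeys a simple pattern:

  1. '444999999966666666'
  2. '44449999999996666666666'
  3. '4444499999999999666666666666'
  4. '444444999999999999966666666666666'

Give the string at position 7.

444444444999999999999999999966666666666666666666

Reading off run lengths: 4 runs 3, 4, 5, 6; 9 runs 7, 9, 11, 13; 6 runs 8, 10, 12, 14 — each is linear in n, where the shown terms are n = 3, 4, 5, 6.
Setting n = 9 gives 9, 19, 20 characters in each block.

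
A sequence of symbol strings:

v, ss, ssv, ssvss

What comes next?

This is a Fibonacci-style word recurrence s(k) = s(k−1)·s(k−2): e.g. ss·v = ssv.
So term 5 is ssvss·ssv.

ssvssssv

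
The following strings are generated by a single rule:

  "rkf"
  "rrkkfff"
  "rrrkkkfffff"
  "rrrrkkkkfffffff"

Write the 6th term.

The n-th term is n r's then n k's then 2n-1 f's (n = 1, 2, …).
For term 6, n = 6, so the run lengths are 6, 6, 11.

rrrrrrkkkkkkfffffffffff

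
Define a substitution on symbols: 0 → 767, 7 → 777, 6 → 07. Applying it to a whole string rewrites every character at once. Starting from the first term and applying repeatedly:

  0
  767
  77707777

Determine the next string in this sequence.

Expanding 77707777: 7→777, 7→777, 7→777, 0→767, 7→777, 7→777, 7→777, 7→777. Concatenated: 777 777 777 767 777 777 777 777.

777777777767777777777777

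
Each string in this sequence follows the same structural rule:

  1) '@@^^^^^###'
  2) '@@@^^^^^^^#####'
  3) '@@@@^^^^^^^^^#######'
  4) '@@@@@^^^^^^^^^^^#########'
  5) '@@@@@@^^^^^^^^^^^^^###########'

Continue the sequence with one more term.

Reading off run lengths: @ runs 2, 3, 4, 5, 6; ^ runs 5, 7, 9, 11, 13; # runs 3, 5, 7, 9, 11 — each is linear in n, where the shown terms are n = 2, 3, 4, 5, 6.
For the next term, n = 7, so the run lengths are 7, 15, 13.

@@@@@@@^^^^^^^^^^^^^^^#############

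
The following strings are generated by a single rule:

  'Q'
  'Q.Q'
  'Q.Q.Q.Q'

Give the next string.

Q.Q.Q.Q.Q.Q.Q.Q

Every step duplicates the string with '.' between the halves.
So the next term is two copies of Q.Q.Q.Q with '.' between the halves.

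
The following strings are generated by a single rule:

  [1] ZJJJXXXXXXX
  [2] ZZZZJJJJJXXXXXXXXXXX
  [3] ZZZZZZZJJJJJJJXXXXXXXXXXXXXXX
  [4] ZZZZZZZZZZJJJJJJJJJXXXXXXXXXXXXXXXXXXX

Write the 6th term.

ZZZZZZZZZZZZZZZZJJJJJJJJJJJJJXXXXXXXXXXXXXXXXXXXXXXXXXXX

Reading off run lengths: Z runs 1, 4, 7, 10; J runs 3, 5, 7, 9; X runs 7, 11, 15, 19 — each is linear in n (n = 1, 2, …).
Setting n = 6 gives 16, 13, 27 characters in each block.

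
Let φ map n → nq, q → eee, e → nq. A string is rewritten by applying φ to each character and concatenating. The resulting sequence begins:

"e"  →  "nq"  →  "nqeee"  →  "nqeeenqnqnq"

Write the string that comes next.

Expanding nqeeenqnqnq: n→nq, q→eee, e→nq, e→nq, e→nq, n→nq, q→eee, n→nq, q→eee, n→nq, q→eee. Concatenated: nq eee nq nq nq nq eee nq eee nq eee.

nqeeenqnqnqnqeeenqeeenqeee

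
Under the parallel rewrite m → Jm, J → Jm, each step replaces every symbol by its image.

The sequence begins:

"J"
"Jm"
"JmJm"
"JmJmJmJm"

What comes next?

Rewriting each symbol of JmJmJmJm: J→Jm, m→Jm, J→Jm, m→Jm, J→Jm, m→Jm, J→Jm, m→Jm, which concatenates to Jm Jm Jm Jm Jm Jm Jm Jm.

JmJmJmJmJmJmJmJm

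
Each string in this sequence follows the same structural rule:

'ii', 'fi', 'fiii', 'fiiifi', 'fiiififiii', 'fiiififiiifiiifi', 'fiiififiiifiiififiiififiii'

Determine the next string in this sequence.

This is a Fibonacci-style word recurrence s(k) = s(k−1)·s(k−2): e.g. fi·ii = fiii.
So term 8 is fiiififiiifiiififiiififiii·fiiififiiifiiifi.

fiiififiiifiiififiiififiiifiiififiiifiiifi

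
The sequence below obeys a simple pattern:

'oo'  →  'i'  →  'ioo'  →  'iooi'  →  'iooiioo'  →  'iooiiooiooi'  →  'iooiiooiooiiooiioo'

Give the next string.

iooiiooiooiiooiiooiooiiooiooi

Each term (from the third on) is the previous term followed by the one before it: term 3 = i·oo = ioo.
The next term joins iooiiooiooiiooiioo and iooiiooiooi.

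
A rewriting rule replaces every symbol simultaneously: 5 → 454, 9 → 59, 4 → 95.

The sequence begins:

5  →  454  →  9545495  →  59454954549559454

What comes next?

φ(59454954549559454) expands symbol-by-symbol to 454 59 95 454 95 59 454 95 454 95 59 454 454 59 95 454 95; joining the 17 pieces gives the next term.

45459954549559454954549559454454599545495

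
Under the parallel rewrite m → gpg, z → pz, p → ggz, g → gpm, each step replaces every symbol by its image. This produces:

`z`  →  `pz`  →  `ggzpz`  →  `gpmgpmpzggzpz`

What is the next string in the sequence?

φ(gpmgpmpzggzpz) expands symbol-by-symbol to gpm ggz gpg gpm ggz gpg ggz pz gpm gpm pz ggz pz; joining the 13 pieces gives the next term.

gpmggzgpggpmggzgpgggzpzgpmgpmpzggzpz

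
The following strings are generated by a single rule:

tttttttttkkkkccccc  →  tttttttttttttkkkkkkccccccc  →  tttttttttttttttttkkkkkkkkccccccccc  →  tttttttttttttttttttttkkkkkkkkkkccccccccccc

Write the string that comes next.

tttttttttttttttttttttttttkkkkkkkkkkkkccccccccccccc

The n-th term is 4n+1 t's then 2n k's then 2n+1 c's, where the shown terms are n = 2, 3, 4, 5.
Setting n = 6 gives 25, 12, 13 characters in each block.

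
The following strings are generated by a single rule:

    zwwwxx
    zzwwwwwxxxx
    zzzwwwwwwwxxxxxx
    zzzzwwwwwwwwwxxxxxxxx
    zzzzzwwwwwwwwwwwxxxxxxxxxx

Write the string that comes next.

zzzzzzwwwwwwwwwwwwwxxxxxxxxxxxx

Term n consists of n z's, followed by 2n+1 w's, followed by 2n x's (n = 1, 2, …).
For the next term, n = 6, so the run lengths are 6, 13, 12.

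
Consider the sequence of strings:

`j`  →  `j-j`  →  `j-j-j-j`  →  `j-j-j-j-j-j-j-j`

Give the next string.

Every step duplicates the string with '-' between the halves.
Doubling j-j-j-j-j-j-j-j with '-' between the halves:

j-j-j-j-j-j-j-j-j-j-j-j-j-j-j-j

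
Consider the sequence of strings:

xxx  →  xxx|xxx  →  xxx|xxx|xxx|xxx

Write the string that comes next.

Every step duplicates the string with '|' between the halves.
One more doubling of xxx|xxx|xxx|xxx gives the answer.

xxx|xxx|xxx|xxx|xxx|xxx|xxx|xxx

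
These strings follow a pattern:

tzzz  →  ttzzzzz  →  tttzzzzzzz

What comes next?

The n-th term is n t's then 2n+1 z's (n = 1, 2, …).
At n = 4 the blocks have lengths 4, 9.

ttttzzzzzzzzz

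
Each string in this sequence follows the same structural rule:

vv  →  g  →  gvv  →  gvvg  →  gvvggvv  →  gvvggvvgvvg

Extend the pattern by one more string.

gvvggvvgvvggvvggvv

This is a Fibonacci-style word recurrence s(k) = s(k−1)·s(k−2): e.g. g·vv = gvv.
So term 7 is gvvggvvgvvg·gvvggvv.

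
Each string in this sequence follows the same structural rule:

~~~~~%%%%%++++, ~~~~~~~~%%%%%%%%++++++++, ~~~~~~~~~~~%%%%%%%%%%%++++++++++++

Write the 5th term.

Term n consists of 3n+2 ~'s, followed by 3n+2 %'s, followed by 4n +'s (n = 1, 2, …).
Setting n = 5 gives 17, 17, 20 characters in each block.

~~~~~~~~~~~~~~~~~%%%%%%%%%%%%%%%%%++++++++++++++++++++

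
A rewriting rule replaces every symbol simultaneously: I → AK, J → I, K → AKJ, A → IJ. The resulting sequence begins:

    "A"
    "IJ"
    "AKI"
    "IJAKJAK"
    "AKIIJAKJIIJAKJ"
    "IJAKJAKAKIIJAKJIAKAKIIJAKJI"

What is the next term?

Rewriting the 27 symbols of IJAKJAKAKIIJAKJIAKAKIIJAKJI one by one yields AK I IJ AKJ I IJ AKJ IJ AKJ AK AK I IJ AKJ I AK IJ AKJ IJ AKJ AK AK I IJ AKJ I AK; concatenated:

AKIIJAKJIIJAKJIJAKJAKAKIIJAKJIAKIJAKJIJAKJAKAKIIJAKJIAK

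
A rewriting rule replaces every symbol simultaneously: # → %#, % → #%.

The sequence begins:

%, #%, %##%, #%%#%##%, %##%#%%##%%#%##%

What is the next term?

#%%#%##%%##%#%%#%##%#%%##%%#%##%

Replace each of the 16 characters of %##%#%%##%%#%##% in place — #% %# %# #% %# #% #% %# %# #% #% %# #% %# %# #% — and concatenate.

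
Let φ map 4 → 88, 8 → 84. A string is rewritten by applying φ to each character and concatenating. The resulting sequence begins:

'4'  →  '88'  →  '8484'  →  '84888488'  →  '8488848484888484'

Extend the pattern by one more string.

84888484848884888488848484888488

Replace each of the 16 characters of 8488848484888484 in place — 84 88 84 84 84 88 84 88 84 88 84 84 84 88 84 88 — and concatenate.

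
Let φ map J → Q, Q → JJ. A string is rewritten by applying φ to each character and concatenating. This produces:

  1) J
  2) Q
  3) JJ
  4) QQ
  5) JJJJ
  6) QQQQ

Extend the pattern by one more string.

JJJJJJJJ

Rewriting each symbol of QQQQ: Q→JJ, Q→JJ, Q→JJ, Q→JJ, which concatenates to JJ JJ JJ JJ.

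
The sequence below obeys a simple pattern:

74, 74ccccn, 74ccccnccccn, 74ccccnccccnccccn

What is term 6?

74ccccnccccnccccnccccnccccn

Each term is the previous one with ccccn appended.
From 74ccccnccccnccccn, 2 further steps: 74ccccnccccnccccn → 74ccccnccccnccccnccccn → (answer).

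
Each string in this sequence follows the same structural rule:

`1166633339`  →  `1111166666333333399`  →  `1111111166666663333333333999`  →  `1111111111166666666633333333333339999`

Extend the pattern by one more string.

1111111111111166666666666333333333333333399999

Reading off run lengths: 1 runs 2, 5, 8, 11; 6 runs 3, 5, 7, 9; 3 runs 4, 7, 10, 13; 9 runs 1, 2, 3, 4 — each is linear in n (n = 1, 2, …).
Setting n = 5 gives 14, 11, 16, 5 characters in each block.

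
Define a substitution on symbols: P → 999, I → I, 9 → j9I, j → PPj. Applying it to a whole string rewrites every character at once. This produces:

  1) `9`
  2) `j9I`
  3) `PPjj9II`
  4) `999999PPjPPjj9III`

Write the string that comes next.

Rewriting the 17 symbols of 999999PPjPPjj9III one by one yields j9I j9I j9I j9I j9I j9I 999 999 PPj 999 999 PPj PPj j9I I I I; concatenated:

j9Ij9Ij9Ij9Ij9Ij9I999999PPj999999PPjPPjj9IIII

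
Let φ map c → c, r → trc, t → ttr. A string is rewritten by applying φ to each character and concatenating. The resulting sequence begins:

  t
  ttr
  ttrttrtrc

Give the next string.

Apply φ to ttrttrtrc symbol by symbol: t→ttr, t→ttr, r→trc, t→ttr, t→ttr, r→trc, t→ttr, r→trc, c→c; joined: ttr ttr trc ttr ttr trc ttr trc c.

ttrttrtrcttrttrtrcttrtrcc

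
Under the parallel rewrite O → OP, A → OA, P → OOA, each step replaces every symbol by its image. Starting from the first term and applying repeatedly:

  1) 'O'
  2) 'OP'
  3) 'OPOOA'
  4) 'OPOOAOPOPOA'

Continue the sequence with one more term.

OPOOAOPOPOAOPOOAOPOOAOPOA

Expanding OPOOAOPOPOA: O→OP, P→OOA, O→OP, O→OP, A→OA, O→OP, P→OOA, O→OP, P→OOA, O→OP, A→OA. Concatenated: OP OOA OP OP OA OP OOA OP OOA OP OA.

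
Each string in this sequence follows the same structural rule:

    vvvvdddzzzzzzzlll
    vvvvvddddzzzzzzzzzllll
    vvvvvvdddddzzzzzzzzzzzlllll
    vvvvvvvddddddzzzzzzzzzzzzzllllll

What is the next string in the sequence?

Term n consists of n+1 v's, followed by n d's, followed by 2n+1 z's, followed by n l's, where the shown terms are n = 3, 4, 5, 6.
At n = 7 the blocks have lengths 8, 7, 15, 7.

vvvvvvvvdddddddzzzzzzzzzzzzzzzlllllll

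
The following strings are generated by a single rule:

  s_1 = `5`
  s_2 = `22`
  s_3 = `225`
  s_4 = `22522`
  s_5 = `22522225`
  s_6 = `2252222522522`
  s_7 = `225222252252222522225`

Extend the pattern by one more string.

2252222522522225222252252222522522

Each term (from the third on) is the previous term followed by the one before it: term 3 = 22·5 = 225.
Continuing: 225222252252222522225 · 2252222522522 gives term 8.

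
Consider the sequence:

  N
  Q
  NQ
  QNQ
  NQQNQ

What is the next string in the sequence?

QNQNQQNQ

This is a Fibonacci-style word recurrence s(k) = s(k−2)·s(k−1): e.g. N·Q = NQ.
So term 6 is QNQ·NQQNQ.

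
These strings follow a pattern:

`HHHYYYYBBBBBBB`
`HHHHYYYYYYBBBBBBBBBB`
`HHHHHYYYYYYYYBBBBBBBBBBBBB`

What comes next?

HHHHHHYYYYYYYYYYBBBBBBBBBBBBBBBB

Term n consists of n+1 H's, followed by 2n Y's, followed by 3n+1 B's, where the shown terms are n = 2, 3, 4.
Setting n = 5 gives 6, 10, 16 characters in each block.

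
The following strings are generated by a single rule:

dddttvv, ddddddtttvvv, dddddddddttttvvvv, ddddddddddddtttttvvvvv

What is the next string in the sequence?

Each string has the form d^{3n} t^{n+1} v^{n+1} (n = 1, 2, …).
At n = 5 the blocks have lengths 15, 6, 6.

dddddddddddddddttttttvvvvvv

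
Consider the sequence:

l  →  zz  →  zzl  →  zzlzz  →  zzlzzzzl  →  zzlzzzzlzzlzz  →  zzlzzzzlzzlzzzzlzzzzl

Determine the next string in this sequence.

zzlzzzzlzzlzzzzlzzzzlzzlzzzzlzzlzz

This is a Fibonacci-style word recurrence s(k) = s(k−1)·s(k−2): e.g. zz·l = zzl.
The next term joins zzlzzzzlzzlzzzzlzzzzl and zzlzzzzlzzlzz.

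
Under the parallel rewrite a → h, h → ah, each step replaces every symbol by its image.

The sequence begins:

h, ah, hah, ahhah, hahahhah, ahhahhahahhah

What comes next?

φ(ahhahhahahhah) expands symbol-by-symbol to h ah ah h ah ah h ah h ah ah h ah; joining the 13 pieces gives the next term.

hahahhahahhahhahahhah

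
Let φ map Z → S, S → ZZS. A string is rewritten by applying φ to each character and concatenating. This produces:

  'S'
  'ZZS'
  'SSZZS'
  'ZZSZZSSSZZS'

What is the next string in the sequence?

SSZZSSSZZSZZSZZSSSZZS

Apply φ to ZZSZZSSSZZS symbol by symbol: Z→S, Z→S, S→ZZS, Z→S, Z→S, S→ZZS, S→ZZS, S→ZZS, Z→S, Z→S, S→ZZS; joined: S S ZZS S S ZZS ZZS ZZS S S ZZS.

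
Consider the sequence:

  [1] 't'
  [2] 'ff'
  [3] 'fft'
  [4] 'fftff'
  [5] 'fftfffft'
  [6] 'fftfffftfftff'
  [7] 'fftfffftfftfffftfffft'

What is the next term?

Each term (from the third on) is the previous term followed by the one before it: term 3 = ff·t = fft.
So term 8 is fftfffftfftfffftfffft·fftfffftfftff.

fftfffftfftfffftfffftfftfffftfftff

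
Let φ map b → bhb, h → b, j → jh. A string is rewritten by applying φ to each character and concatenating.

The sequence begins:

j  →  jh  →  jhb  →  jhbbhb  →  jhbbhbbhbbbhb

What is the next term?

φ(jhbbhbbhbbbhb) expands symbol-by-symbol to jh b bhb bhb b bhb bhb b bhb bhb bhb b bhb; joining the 13 pieces gives the next term.

jhbbhbbhbbbhbbhbbbhbbhbbhbbbhb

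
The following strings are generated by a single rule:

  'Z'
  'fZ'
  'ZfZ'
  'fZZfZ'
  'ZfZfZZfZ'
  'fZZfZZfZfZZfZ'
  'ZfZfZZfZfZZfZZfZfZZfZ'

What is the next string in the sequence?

Each term (from the third on) is the two preceding terms concatenated in order: term 3 = Z·fZ = ZfZ.
The next term joins fZZfZZfZfZZfZ and ZfZfZZfZfZZfZZfZfZZfZ.

fZZfZZfZfZZfZZfZfZZfZfZZfZZfZfZZfZ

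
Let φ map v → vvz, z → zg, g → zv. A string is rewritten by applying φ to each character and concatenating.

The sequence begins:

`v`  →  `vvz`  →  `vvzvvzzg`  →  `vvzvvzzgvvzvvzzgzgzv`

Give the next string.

vvzvvzzgvvzvvzzgzgzvvvzvvzzgvvzvvzzgzgzvzgzvzgvvz

Applying the rule to each of the 20 symbols of vvzvvzzgvvzvvzzgzgzv gives the pieces vvz vvz zg vvz vvz zg zg zv vvz vvz zg vvz vvz zg zg zv zg zv zg vvz, which concatenate to the answer.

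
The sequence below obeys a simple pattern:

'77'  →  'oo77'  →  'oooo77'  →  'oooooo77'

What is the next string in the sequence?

oooooooo77

Each term is the previous one with oo prepended.
One more step from oooooo77 gives the answer.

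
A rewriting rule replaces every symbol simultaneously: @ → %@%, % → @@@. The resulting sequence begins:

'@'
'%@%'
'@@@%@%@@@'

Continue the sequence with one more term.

Expanding @@@%@%@@@: @→%@%, @→%@%, @→%@%, %→@@@, @→%@%, %→@@@, @→%@%, @→%@%, @→%@%. Concatenated: %@% %@% %@% @@@ %@% @@@ %@% %@% %@%.

%@%%@%%@%@@@%@%@@@%@%%@%%@%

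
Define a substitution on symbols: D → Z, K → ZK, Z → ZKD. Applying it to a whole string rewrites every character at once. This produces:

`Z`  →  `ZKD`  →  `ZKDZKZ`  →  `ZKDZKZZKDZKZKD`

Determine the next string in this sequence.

ZKDZKZZKDZKZKDZKDZKZZKDZKZKDZKZ

φ(ZKDZKZZKDZKZKD) expands symbol-by-symbol to ZKD ZK Z ZKD ZK ZKD ZKD ZK Z ZKD ZK ZKD ZK Z; joining the 14 pieces gives the next term.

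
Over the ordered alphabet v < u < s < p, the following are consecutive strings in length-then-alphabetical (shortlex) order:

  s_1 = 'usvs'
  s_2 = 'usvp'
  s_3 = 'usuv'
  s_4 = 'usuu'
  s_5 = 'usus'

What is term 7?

ussv

Stepping forward 2 times from usus: usus → usup, then the target.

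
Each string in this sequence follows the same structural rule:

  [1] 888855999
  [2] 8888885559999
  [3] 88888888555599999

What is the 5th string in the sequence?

The n-th term is 2n 8's then n 5's then n+1 9's, where the shown terms are n = 2, 3, 4.
At n = 6 the blocks have lengths 12, 6, 7.

8888888888885555559999999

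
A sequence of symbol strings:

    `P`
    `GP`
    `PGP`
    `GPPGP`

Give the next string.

From term 3 onward, concatenate the second-to-last term with the last: P·GP = PGP, GP·PGP = GPPGP, …
Continuing: PGP · GPPGP gives term 5.

PGPGPPGP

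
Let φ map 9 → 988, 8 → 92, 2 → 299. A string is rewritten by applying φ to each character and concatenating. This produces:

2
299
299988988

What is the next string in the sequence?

Apply φ to 299988988 symbol by symbol: 2→299, 9→988, 9→988, 9→988, 8→92, 8→92, 9→988, 8→92, 8→92; joined: 299 988 988 988 92 92 988 92 92.

29998898898892929889292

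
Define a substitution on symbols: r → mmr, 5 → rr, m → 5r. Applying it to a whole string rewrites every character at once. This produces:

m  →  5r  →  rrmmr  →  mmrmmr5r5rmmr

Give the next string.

Replace each of the 13 characters of mmrmmr5r5rmmr in place — 5r 5r mmr 5r 5r mmr rr mmr rr mmr 5r 5r mmr — and concatenate.

5r5rmmr5r5rmmrrrmmrrrmmr5r5rmmr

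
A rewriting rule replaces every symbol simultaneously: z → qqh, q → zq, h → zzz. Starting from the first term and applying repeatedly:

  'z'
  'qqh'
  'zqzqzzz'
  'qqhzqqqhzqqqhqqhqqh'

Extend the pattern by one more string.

zqzqzzzqqhzqzqzqzzzqqhzqzqzqzzzzqzqzzzzqzqzzz

Replace each of the 19 characters of qqhzqqqhzqqqhqqhqqh in place — zq zq zzz qqh zq zq zq zzz qqh zq zq zq zzz zq zq zzz zq zq zzz — and concatenate.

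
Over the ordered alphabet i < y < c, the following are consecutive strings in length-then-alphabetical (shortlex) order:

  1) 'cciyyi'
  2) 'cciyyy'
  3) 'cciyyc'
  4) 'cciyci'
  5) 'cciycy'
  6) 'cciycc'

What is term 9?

ccicic

Advancing 3 positions from cciycc through cciycc → ccicii → cciciy reaches term 9.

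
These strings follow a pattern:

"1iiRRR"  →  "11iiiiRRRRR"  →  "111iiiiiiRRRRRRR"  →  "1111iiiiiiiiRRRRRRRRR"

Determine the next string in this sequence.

11111iiiiiiiiiiRRRRRRRRRRR

Term n consists of n 1's, followed by 2n i's, followed by 2n+1 R's (n = 1, 2, …).
Setting n = 5 gives 5, 10, 11 characters in each block.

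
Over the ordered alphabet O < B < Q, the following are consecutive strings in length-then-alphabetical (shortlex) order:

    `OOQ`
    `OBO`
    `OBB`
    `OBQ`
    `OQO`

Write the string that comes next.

OQB

Treat OQO as a base-3 numeral over the given alphabet and add one, carrying through any trailing Q's.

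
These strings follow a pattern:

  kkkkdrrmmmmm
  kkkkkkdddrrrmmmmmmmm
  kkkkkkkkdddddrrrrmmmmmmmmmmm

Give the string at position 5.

Each string has the form k^{2n+2} d^{2n-1} r^{n+1} m^{3n+2} (n = 1, 2, …).
Setting n = 5 gives 12, 9, 6, 17 characters in each block.

kkkkkkkkkkkkdddddddddrrrrrrmmmmmmmmmmmmmmmmm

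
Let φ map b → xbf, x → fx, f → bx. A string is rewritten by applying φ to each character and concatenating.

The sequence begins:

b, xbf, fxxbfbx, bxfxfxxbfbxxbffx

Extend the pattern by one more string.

Replace each of the 16 characters of bxfxfxxbfbxxbffx in place — xbf fx bx fx bx fx fx xbf bx xbf fx fx xbf bx bx fx — and concatenate.

xbffxbxfxbxfxfxxbfbxxbffxfxxbfbxbxfx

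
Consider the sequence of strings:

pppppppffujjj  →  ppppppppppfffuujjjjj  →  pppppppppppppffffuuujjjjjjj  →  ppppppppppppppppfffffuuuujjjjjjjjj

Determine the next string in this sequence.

pppppppppppppppppppffffffuuuuujjjjjjjjjjj

The n-th term is 3n+1 p's then n f's then n-1 u's then 2n-1 j's, where the shown terms are n = 2, 3, 4, 5.
For the next term, n = 6, so the run lengths are 19, 6, 5, 11.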